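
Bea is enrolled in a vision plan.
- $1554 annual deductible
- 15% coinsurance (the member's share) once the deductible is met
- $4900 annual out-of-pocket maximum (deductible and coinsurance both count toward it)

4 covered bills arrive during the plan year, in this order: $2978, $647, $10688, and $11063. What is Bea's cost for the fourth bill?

Bill 1, $2978: deductible takes $1554, $1424 remains; 15% of $1424 = $213.60. Cost to member: $1767.60. OOP to date $1767.60.
Bill 2, $647: 15% coinsurance on $647 = $97.05. Member pays $97.05; OOP now $1864.65.
Bill 3, $10688: deductible met; 15% of $10688 = $1603.20. Member pays $1603.20; OOP now $3467.85.
Bill 4, $11063: 15% coinsurance on $11063 = $1659.45. That would push OOP to $5127.30, over the $4900 cap, so member pays $4900 − $3467.85 = $1432.15.

$1432.15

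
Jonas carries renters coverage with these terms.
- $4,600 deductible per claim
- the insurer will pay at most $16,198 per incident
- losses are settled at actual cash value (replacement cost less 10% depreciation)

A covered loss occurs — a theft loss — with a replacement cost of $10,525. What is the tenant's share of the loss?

At 10% depreciation, ACV = $10,525 − $1,052.50 = $9,472.50.
Less the $4,600 deductible: $9,472.50 − $4,600 = $4,872.50.
$4,872.50 is within the $16,198 limit, so the insurer pays $4,872.50.
Out of pocket: $10,525 − $4,872.50 = $5,652.50.

$5,652.50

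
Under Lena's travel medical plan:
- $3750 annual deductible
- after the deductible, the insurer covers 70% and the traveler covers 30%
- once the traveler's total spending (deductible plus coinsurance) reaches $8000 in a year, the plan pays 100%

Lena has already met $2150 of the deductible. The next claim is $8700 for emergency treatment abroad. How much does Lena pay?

Deductible still to meet: $3750 − $2150 = $1600.
The remaining $7100 (= $8700 − $1600) moves to coinsurance.
Coinsurance: $7100 × 30% = $2130.
Traveler responsibility before any cap: $1600 + $2130 = $3730.
Total out-of-pocket so far would be $2150 + $3730 = $5880, below the $8000 cap — no reduction.

$3730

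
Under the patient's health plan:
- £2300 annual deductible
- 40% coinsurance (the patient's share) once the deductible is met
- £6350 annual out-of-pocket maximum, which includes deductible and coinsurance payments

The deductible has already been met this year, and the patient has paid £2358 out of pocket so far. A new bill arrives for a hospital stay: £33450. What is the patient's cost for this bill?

The deductible is already satisfied, so the full bill goes to coinsurance.
Coinsurance: £33450 × 40% = £13380.
That would bring total out-of-pocket to £15738, past the £6350 cap. The patient is capped at £6350 − £2358 = £3992 on this claim.

£3992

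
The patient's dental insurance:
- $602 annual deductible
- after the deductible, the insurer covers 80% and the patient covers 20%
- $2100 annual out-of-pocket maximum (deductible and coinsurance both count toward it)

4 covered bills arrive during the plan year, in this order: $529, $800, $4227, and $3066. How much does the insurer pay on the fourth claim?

$2558.80

Claim 1 — $529: all of it applies to the deductible. Cost to patient: $529. OOP to date $529. Insurer: $529 − $529 = $0.
Claim 2 — $800: $73 to deductible, leaving $727; coinsurance $727 × 20% = $145.40. Patient pays $218.40; OOP now $747.40. Plan pays $800 − $218.40 = $581.60.
Claim 3 — $4227: 20% coinsurance on $4227 = $845.40. Cost to patient: $845.40. OOP to date $1592.80. Insurer: $4227 − $845.40 = $3381.60.
Claim 4 — $3066: 20% coinsurance on $3066 = $613.20. Adding that to $1592.80 gives $2206, past the $2100 cap; patient pays only $2100 − $1592.80 = $507.20. Plan pays $3066 − $507.20 = $2558.80.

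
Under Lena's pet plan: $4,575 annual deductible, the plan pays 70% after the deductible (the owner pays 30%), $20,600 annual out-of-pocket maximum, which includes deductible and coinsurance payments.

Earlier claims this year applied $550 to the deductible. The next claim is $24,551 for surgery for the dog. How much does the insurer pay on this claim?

$14,368.20

Remaining deductible: $4,575 − $550 = $4,025.
That leaves $24,551 − $4,025 = $20,526 for coinsurance.
Coinsurance: $20,526 × 30% = $6,157.80.
Owner responsibility before any cap: $4,025 + $6,157.80 = $10,182.80.
Total out-of-pocket so far would be $550 + $10,182.80 = $10,732.80, below the $20,600 cap — no reduction.
Insurer pays the balance: $24,551 − $10,182.80 = $14,368.20.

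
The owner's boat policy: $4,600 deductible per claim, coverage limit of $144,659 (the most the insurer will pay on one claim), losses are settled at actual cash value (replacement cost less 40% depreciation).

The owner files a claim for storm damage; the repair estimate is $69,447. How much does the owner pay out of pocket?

Actual cash value after 40% depreciation: $69,447 × 60% = $41,668.20.
Less the $4,600 deductible: $41,668.20 − $4,600 = $37,068.20.
That's under the $144,659 cap, so the insurer reimburses the full $37,068.20.
Out of pocket: $69,447 − $37,068.20 = $32,378.80.

$32,378.80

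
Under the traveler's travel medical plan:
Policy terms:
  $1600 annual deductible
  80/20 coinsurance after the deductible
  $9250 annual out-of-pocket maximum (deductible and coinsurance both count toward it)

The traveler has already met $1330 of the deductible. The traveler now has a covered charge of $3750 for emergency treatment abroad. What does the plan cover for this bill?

$2784

$1330 of the $1600 deductible is already met, leaving $270.
That leaves $3750 − $270 = $3480 for coinsurance.
20% of $3480 = $696 falls to the traveler.
Traveler responsibility before any cap: $270 + $696 = $966.
Year-to-date out-of-pocket becomes $1330 + $966 = $2296, still under the $9250 maximum, so no cap applies.
The insurer covers the remainder: $3750 − $966 = $2784.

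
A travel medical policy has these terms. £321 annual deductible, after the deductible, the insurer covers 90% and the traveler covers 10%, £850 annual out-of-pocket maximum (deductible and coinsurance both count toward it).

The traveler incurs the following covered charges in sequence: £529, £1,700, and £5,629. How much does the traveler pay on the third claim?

Claim 1 — £529: £321 to deductible, leaving £208; traveler's 10% is £20.80. Cost to traveler: £341.80. OOP to date £341.80.
Claim 2 — £1,700: deductible already satisfied, so traveler's share is 10% × £1,700 = £170. Traveler owes £170 (running OOP £511.80).
Claim 3 — £5,629: 10% coinsurance on £5,629 = £562.90. Adding that to £511.80 gives £1,074.70, past the £850 cap; traveler pays only £850 − £511.80 = £338.20.

£338.20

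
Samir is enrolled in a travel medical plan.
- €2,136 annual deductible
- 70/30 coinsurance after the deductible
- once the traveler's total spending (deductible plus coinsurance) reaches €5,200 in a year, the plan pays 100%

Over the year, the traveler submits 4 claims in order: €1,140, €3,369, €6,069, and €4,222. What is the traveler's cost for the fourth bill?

Bill 1, €1,140: all of it applies to the deductible. Traveler owes €1,140 (running OOP €1,140).
Bill 2, €3,369: €996 finishes the deductible; €2,373 goes to coinsurance; 30% of €2,373 = €711.90. Traveler pays €1,707.90; OOP now €2,847.90.
Bill 3, €6,069: 30% coinsurance on €6,069 = €1,820.70. Traveler pays €1,820.70; OOP now €4,668.60.
Bill 4, €4,222: 30% coinsurance on €4,222 = €1,266.60. OOP would hit €5,935.20 > €5,200, so the cap limits the traveler to €5,200 − €4,668.60 = €531.40.

€531.40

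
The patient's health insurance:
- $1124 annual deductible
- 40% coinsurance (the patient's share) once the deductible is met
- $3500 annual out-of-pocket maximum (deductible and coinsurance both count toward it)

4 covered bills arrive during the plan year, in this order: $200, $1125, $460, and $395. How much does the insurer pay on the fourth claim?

$237

Claim 1 — $200: entire amount goes to the deductible. Patient pays $200; OOP now $200. Insurer: $200 − $200 = $0.
Claim 2 — $1125: $924 to deductible, leaving $201; coinsurance $201 × 40% = $80.40. Patient pays $1004.40; OOP now $1204.40. Plan pays $1125 − $1004.40 = $120.60.
Claim 3 — $460: 40% coinsurance on $460 = $184. Cost to patient: $184. OOP to date $1388.40. Insurer: $460 − $184 = $276.
Claim 4 — $395: deductible already satisfied, so patient's share is 40% × $395 = $158. Patient pays $158; OOP now $1546.40. Insurer: $395 − $158 = $237.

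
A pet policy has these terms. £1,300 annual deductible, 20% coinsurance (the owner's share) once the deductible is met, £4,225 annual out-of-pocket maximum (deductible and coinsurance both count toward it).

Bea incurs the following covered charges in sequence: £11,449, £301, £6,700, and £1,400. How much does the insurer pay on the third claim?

Claim 1 (£11,449): £1,300 finishes the deductible; £10,149 goes to coinsurance; 20% of £10,149 = £2,029.80. Cost to owner: £3,329.80. OOP to date £3,329.80. Plan pays £11,449 − £3,329.80 = £8,119.20.
Claim 2 (£301): 20% coinsurance on £301 = £60.20. Owner owes £60.20 (running OOP £3,390). Plan pays £301 − £60.20 = £240.80.
Claim 3 (£6,700): 20% coinsurance on £6,700 = £1,340. Adding that to £3,390 gives £4,730, past the £4,225 cap; owner pays only £4,225 − £3,390 = £835. Insurer: £6,700 − £835 = £5,865.

£5,865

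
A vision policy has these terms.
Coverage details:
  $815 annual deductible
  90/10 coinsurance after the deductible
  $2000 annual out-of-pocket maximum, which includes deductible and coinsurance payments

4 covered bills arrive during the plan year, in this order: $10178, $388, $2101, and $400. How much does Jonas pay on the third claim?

$209.90

Claim 1 ($10178): $815 to deductible, leaving $9363; 10% of $9363 = $936.30. Member owes $1751.30 (running OOP $1751.30).
Claim 2 ($388): deductible already satisfied, so member's share is 10% × $388 = $38.80. Member pays $38.80; OOP now $1790.10.
Claim 3 ($2101): deductible already satisfied, so member's share is 10% × $2101 = $210.10. OOP would hit $2000.20 > $2000, so the cap limits the member to $2000 − $1790.10 = $209.90.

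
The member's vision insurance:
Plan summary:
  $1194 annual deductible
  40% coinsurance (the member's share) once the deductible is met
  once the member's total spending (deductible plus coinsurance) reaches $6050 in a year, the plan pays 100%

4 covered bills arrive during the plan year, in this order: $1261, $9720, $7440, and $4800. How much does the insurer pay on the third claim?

Claim 1 ($1261): $1194 finishes the deductible; $67 goes to coinsurance; 40% of $67 = $26.80. Cost to member: $1220.80. OOP to date $1220.80. Plan pays $1261 − $1220.80 = $40.20.
Claim 2 ($9720): deductible met; 40% of $9720 = $3888. Member pays $3888; OOP now $5108.80. Insurer: $9720 − $3888 = $5832.
Claim 3 ($7440): deductible already satisfied, so member's share is 40% × $7440 = $2976. That would push OOP to $8084.80, over the $6050 cap, so member pays $6050 − $5108.80 = $941.20. Insurer: $7440 − $941.20 = $6498.80.

$6498.80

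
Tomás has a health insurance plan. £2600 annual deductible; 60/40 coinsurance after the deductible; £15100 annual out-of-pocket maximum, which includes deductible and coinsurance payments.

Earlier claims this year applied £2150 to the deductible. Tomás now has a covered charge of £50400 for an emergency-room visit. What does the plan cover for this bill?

Remaining deductible: £2600 − £2150 = £450.
The remaining £49950 (= £50400 − £450) moves to coinsurance.
Coinsurance: £49950 × 40% = £19980.
Patient responsibility before any cap: £450 + £19980 = £20430.
Year-to-date out-of-pocket would reach £2150 + £20430 = £22580, above the £15100 maximum, so the patient pays only £15100 − £2150 = £12950.
The insurer covers the remainder: £50400 − £12950 = £37450.

£37450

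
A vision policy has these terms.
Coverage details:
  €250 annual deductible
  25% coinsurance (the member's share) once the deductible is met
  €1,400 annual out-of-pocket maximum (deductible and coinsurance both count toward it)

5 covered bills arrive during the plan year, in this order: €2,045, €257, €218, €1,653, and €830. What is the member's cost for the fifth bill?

Claim 1 (€2,045): €250 to deductible, leaving €1,795; member's 25% is €448.75. Member pays €698.75; OOP now €698.75.
Claim 2 (€257): deductible already satisfied, so member's share is 25% × €257 = €64.25. Cost to member: €64.25. OOP to date €763.
Claim 3 (€218): deductible met; 25% of €218 = €54.50. Cost to member: €54.50. OOP to date €817.50.
Claim 4 (€1,653): deductible met; 25% of €1,653 = €413.25. Cost to member: €413.25. OOP to date €1,230.75.
Claim 5 (€830): deductible met; 25% of €830 = €207.50. OOP would hit €1,438.25 > €1,400, so the cap limits the member to €1,400 − €1,230.75 = €169.25.

€169.25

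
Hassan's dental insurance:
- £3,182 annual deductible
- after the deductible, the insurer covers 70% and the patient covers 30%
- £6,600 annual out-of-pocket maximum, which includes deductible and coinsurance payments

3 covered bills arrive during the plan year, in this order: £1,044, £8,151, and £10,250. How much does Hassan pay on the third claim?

Claim 1 (£1,044): all of it applies to the deductible. Cost to patient: £1,044. OOP to date £1,044.
Claim 2 (£8,151): £2,138 to deductible, leaving £6,013; coinsurance £6,013 × 30% = £1,803.90. Patient pays £3,941.90; OOP now £4,985.90.
Claim 3 (£10,250): deductible already satisfied, so patient's share is 30% × £10,250 = £3,075. OOP would hit £8,060.90 > £6,600, so the cap limits the patient to £6,600 − £4,985.90 = £1,614.10.

£1,614.10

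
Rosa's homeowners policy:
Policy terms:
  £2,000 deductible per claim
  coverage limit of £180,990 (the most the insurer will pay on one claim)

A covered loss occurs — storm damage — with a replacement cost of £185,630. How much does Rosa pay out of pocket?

£4,640

After the deductible, £185,630 − £2,000 = £183,630 remains.
£183,630 exceeds the £180,990 limit, so the insurer pays the limit: £180,990.
The homeowner bears the rest of the original loss: £185,630 − £180,990 = £4,640.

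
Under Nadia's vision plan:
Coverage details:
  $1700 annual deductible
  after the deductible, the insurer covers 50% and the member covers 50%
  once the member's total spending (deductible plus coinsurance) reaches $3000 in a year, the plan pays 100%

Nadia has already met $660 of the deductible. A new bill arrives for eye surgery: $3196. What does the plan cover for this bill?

$1078

Remaining deductible: $1700 − $660 = $1040.
The remaining $2156 (= $3196 − $1040) moves to coinsurance.
50% of $2156 = $1078 falls to the member.
So the member owes $1040 + $1078 = $2118 before any cap.
Cumulative spending $660 + $2118 = $2778 stays under the $3000 maximum.
The insurer covers the remainder: $3196 − $2118 = $1078.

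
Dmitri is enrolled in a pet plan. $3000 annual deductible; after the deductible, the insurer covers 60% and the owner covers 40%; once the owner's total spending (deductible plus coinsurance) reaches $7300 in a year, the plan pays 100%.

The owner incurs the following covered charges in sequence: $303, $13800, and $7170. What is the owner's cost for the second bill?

$6997

Claim 1 — $303: fully absorbed by the deductible. Owner owes $303 (running OOP $303).
Claim 2 — $13800: $2697 finishes the deductible; $11103 goes to coinsurance; 40% of $11103 = $4441.20. Claim cost before the cap: $2697 + $4441.20 = $7138.20. Adding that to $303 gives $7441.20, past the $7300 cap; owner pays only $7300 − $303 = $6997.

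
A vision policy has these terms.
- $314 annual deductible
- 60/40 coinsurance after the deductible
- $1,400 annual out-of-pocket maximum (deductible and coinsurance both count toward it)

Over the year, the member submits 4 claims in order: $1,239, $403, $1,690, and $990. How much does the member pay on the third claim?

Claim 1 — $1,239: deductible takes $314, $925 remains; member's 40% is $370. Member owes $684 (running OOP $684).
Claim 2 — $403: deductible met; 40% of $403 = $161.20. Cost to member: $161.20. OOP to date $845.20.
Claim 3 — $1,690: deductible met; 40% of $1,690 = $676. That would push OOP to $1,521.20, over the $1,400 cap, so member pays $1,400 − $845.20 = $554.80.

$554.80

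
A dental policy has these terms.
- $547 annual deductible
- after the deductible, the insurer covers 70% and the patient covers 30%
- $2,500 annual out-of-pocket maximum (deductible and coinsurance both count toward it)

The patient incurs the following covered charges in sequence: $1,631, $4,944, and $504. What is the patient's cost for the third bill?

Bill 1, $1,631: $547 to deductible, leaving $1,084; coinsurance $1,084 × 30% = $325.20. Cost to patient: $872.20. OOP to date $872.20.
Bill 2, $4,944: deductible met; 30% of $4,944 = $1,483.20. Cost to patient: $1,483.20. OOP to date $2,355.40.
Bill 3, $504: deductible met; 30% of $504 = $151.20. That would push OOP to $2,506.60, over the $2,500 cap, so patient pays $2,500 − $2,355.40 = $144.60.

$144.60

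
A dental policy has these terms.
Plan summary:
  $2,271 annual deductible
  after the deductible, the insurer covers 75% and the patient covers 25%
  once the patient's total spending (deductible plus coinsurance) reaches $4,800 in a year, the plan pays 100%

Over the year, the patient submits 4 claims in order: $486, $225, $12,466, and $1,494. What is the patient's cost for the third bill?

Claim 1 — $486: fully absorbed by the deductible. Patient pays $486; OOP now $486.
Claim 2 — $225: all of it applies to the deductible. Patient owes $225 (running OOP $711).
Claim 3 — $12,466: deductible takes $1,560, $10,906 remains; coinsurance $10,906 × 25% = $2,726.50. Claim cost before the cap: $1,560 + $2,726.50 = $4,286.50. That would push OOP to $4,997.50, over the $4,800 cap, so patient pays $4,800 − $711 = $4,089.

$4,089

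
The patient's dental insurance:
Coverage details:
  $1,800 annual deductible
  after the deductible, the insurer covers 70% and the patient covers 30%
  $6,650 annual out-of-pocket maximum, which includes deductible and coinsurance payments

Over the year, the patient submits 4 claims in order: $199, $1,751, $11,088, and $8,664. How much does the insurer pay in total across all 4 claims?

Claim 1 ($199): fully absorbed by the deductible. Patient pays $199; OOP now $199. Insurer: $199 − $199 = $0.
Claim 2 ($1,751): $1,601 finishes the deductible; $150 goes to coinsurance; coinsurance $150 × 30% = $45. Cost to patient: $1,646. OOP to date $1,845. Insurer: $1,751 − $1,646 = $105.
Claim 3 ($11,088): deductible already satisfied, so patient's share is 30% × $11,088 = $3,326.40. Cost to patient: $3,326.40. OOP to date $5,171.40. Plan pays $11,088 − $3,326.40 = $7,761.60.
Claim 4 ($8,664): deductible already satisfied, so patient's share is 30% × $8,664 = $2,599.20. Adding that to $5,171.40 gives $7,770.60, past the $6,650 cap; patient pays only $6,650 − $5,171.40 = $1,478.60. Plan pays $8,664 − $1,478.60 = $7,185.40.
Insurer total = bills − patient's total = $21,702 − $6,650 = $15,052.

$15,052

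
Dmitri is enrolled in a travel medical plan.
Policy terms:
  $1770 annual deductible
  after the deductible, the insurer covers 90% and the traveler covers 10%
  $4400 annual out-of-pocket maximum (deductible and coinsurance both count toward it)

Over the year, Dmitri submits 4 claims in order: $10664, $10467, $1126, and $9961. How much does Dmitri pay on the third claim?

$112.60

Claim 1 — $10664: $1770 to deductible, leaving $8894; coinsurance $8894 × 10% = $889.40. Traveler owes $2659.40 (running OOP $2659.40).
Claim 2 — $10467: deductible already satisfied, so traveler's share is 10% × $10467 = $1046.70. Traveler owes $1046.70 (running OOP $3706.10).
Claim 3 — $1126: 10% coinsurance on $1126 = $112.60. Traveler owes $112.60 (running OOP $3818.70).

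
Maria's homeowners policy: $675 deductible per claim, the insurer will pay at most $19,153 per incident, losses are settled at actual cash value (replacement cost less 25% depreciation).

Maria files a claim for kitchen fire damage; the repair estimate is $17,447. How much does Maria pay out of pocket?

Depreciate 25%: the covered value is $17,447 × 0.75 = $13,085.25.
Subtract the deductible: $13,085.25 − $675 = $12,410.25.
$12,410.25 is within the $19,153 limit, so the insurer pays $12,410.25.
The homeowner bears the rest of the original loss: $17,447 − $12,410.25 = $5,036.75.

$5,036.75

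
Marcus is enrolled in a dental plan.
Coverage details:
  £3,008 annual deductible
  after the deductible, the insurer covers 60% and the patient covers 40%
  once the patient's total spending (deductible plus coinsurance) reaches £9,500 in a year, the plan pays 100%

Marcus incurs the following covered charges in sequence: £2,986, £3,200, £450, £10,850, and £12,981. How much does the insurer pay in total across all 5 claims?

Bill 1, £2,986: entire amount goes to the deductible. Patient pays £2,986; OOP now £2,986. Insurer: £2,986 − £2,986 = £0.
Bill 2, £3,200: £22 to deductible, leaving £3,178; 40% of £3,178 = £1,271.20. Patient pays £1,293.20; OOP now £4,279.20. Plan pays £3,200 − £1,293.20 = £1,906.80.
Bill 3, £450: deductible already satisfied, so patient's share is 40% × £450 = £180. Patient pays £180; OOP now £4,459.20. Insurer: £450 − £180 = £270.
Bill 4, £10,850: 40% coinsurance on £10,850 = £4,340. Patient owes £4,340 (running OOP £8,799.20). Plan pays £10,850 − £4,340 = £6,510.
Bill 5, £12,981: deductible already satisfied, so patient's share is 40% × £12,981 = £5,192.40. OOP would hit £13,991.60 > £9,500, so the cap limits the patient to £9,500 − £8,799.20 = £700.80. Insurer: £12,981 − £700.80 = £12,280.20.
Insurer total: £0 + £1,906.80 + £270 + £6,510 + £12,280.20 = £20,967.

£20,967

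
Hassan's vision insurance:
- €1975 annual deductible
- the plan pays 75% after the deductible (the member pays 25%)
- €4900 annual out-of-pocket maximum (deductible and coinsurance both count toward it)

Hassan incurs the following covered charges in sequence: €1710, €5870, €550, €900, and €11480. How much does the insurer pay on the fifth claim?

€10318.75

#1 (€1710): fully absorbed by the deductible. Member owes €1710 (running OOP €1710). Insurer: €1710 − €1710 = €0.
#2 (€5870): deductible takes €265, €5605 remains; coinsurance €5605 × 25% = €1401.25. Member owes €1666.25 (running OOP €3376.25). Plan pays €5870 − €1666.25 = €4203.75.
#3 (€550): deductible already satisfied, so member's share is 25% × €550 = €137.50. Cost to member: €137.50. OOP to date €3513.75. Plan pays €550 − €137.50 = €412.50.
#4 (€900): deductible already satisfied, so member's share is 25% × €900 = €225. Member owes €225 (running OOP €3738.75). Insurer: €900 − €225 = €675.
#5 (€11480): deductible met; 25% of €11480 = €2870. Adding that to €3738.75 gives €6608.75, past the €4900 cap; member pays only €4900 − €3738.75 = €1161.25. Plan pays €11480 − €1161.25 = €10318.75.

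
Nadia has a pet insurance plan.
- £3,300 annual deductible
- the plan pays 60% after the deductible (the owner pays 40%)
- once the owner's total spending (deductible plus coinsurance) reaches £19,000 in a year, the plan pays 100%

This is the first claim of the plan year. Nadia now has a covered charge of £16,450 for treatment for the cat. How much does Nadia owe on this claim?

£8,560

The full £3,300 deductible is still open; £3,300 of this bill applies to it.
After the £3,300 deductible portion, £16,450 − £3,300 = £13,150 is subject to coinsurance.
Coinsurance: £13,150 × 40% = £5,260.
Owner responsibility before any cap: £3,300 + £5,260 = £8,560.
Cumulative spending £0 + £8,560 = £8,560 stays under the £19,000 maximum.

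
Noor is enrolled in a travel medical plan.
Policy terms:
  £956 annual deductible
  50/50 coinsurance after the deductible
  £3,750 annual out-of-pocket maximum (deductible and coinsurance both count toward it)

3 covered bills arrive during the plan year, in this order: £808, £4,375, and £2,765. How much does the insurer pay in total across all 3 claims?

Claim 1 (£808): all of it applies to the deductible. Cost to traveler: £808. OOP to date £808. Plan pays £808 − £808 = £0.
Claim 2 (£4,375): £148 finishes the deductible; £4,227 goes to coinsurance; traveler's 50% is £2,113.50. Cost to traveler: £2,261.50. OOP to date £3,069.50. Plan pays £4,375 − £2,261.50 = £2,113.50.
Claim 3 (£2,765): deductible already satisfied, so traveler's share is 50% × £2,765 = £1,382.50. Adding that to £3,069.50 gives £4,452, past the £3,750 cap; traveler pays only £3,750 − £3,069.50 = £680.50. Plan pays £2,765 − £680.50 = £2,084.50.
Insurer total = bills − traveler's total = £7,948 − £3,750 = £4,198.

£4,198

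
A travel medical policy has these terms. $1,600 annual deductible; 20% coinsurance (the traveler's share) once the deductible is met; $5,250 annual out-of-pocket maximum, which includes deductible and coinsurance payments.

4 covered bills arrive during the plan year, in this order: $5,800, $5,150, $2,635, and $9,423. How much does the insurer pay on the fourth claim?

$8,170

Claim 1 — $5,800: $1,600 finishes the deductible; $4,200 goes to coinsurance; coinsurance $4,200 × 20% = $840. Cost to traveler: $2,440. OOP to date $2,440. Plan pays $5,800 − $2,440 = $3,360.
Claim 2 — $5,150: deductible already satisfied, so traveler's share is 20% × $5,150 = $1,030. Traveler pays $1,030; OOP now $3,470. Insurer: $5,150 − $1,030 = $4,120.
Claim 3 — $2,635: 20% coinsurance on $2,635 = $527. Cost to traveler: $527. OOP to date $3,997. Insurer: $2,635 − $527 = $2,108.
Claim 4 — $9,423: 20% coinsurance on $9,423 = $1,884.60. That would push OOP to $5,881.60, over the $5,250 cap, so traveler pays $5,250 − $3,997 = $1,253. Plan pays $9,423 − $1,253 = $8,170.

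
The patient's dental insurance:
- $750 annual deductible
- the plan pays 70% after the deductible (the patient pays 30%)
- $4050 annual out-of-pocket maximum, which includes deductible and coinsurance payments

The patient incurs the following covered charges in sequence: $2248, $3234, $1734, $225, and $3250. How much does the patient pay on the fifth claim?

$975

#1 ($2248): $750 to deductible, leaving $1498; patient's 30% is $449.40. Patient pays $1199.40; OOP now $1199.40.
#2 ($3234): 30% coinsurance on $3234 = $970.20. Patient pays $970.20; OOP now $2169.60.
#3 ($1734): 30% coinsurance on $1734 = $520.20. Cost to patient: $520.20. OOP to date $2689.80.
#4 ($225): 30% coinsurance on $225 = $67.50. Cost to patient: $67.50. OOP to date $2757.30.
#5 ($3250): deductible already satisfied, so patient's share is 30% × $3250 = $975. Cost to patient: $975. OOP to date $3732.30.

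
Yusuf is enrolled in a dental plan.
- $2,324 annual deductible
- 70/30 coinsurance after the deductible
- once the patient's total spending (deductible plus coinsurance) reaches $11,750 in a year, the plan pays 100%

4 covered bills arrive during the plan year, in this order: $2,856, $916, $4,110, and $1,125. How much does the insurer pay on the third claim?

Bill 1, $2,856: deductible takes $2,324, $532 remains; 30% of $532 = $159.60. Patient owes $2,483.60 (running OOP $2,483.60). Insurer: $2,856 − $2,483.60 = $372.40.
Bill 2, $916: deductible met; 30% of $916 = $274.80. Cost to patient: $274.80. OOP to date $2,758.40. Plan pays $916 − $274.80 = $641.20.
Bill 3, $4,110: 30% coinsurance on $4,110 = $1,233. Patient pays $1,233; OOP now $3,991.40. Insurer: $4,110 − $1,233 = $2,877.

$2,877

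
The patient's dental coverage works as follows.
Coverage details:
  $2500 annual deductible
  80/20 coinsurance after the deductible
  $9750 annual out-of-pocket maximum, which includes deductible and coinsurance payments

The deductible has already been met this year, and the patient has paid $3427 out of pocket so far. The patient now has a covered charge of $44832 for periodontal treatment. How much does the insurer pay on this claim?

$38509

With the deductible met, the entire $44832 is subject to coinsurance.
20% of $44832 = $8966.40 falls to the patient.
Adding $8966.40 to the $3427 already spent would give $12393.40, which exceeds the $9750 cap; the patient pays just $9750 − $3427 = $6323.
The plan picks up $44832 − $6323 = $38509.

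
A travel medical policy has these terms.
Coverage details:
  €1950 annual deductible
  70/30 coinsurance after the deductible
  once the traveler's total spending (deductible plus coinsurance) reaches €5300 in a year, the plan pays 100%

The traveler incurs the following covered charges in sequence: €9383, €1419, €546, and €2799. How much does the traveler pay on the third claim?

€163.80

#1 (€9383): €1950 finishes the deductible; €7433 goes to coinsurance; traveler's 30% is €2229.90. Traveler owes €4179.90 (running OOP €4179.90).
#2 (€1419): 30% coinsurance on €1419 = €425.70. Cost to traveler: €425.70. OOP to date €4605.60.
#3 (€546): 30% coinsurance on €546 = €163.80. Traveler owes €163.80 (running OOP €4769.40).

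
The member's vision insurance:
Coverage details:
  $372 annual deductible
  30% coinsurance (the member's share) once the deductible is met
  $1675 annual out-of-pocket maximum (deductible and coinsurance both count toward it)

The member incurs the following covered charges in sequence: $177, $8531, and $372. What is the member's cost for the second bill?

$1498

#1 ($177): entire amount goes to the deductible. Member owes $177 (running OOP $177).
#2 ($8531): $195 to deductible, leaving $8336; coinsurance $8336 × 30% = $2500.80. Deductible plus coinsurance: $195 + $2500.80 = $2695.80. OOP would hit $2872.80 > $1675, so the cap limits the member to $1675 − $177 = $1498.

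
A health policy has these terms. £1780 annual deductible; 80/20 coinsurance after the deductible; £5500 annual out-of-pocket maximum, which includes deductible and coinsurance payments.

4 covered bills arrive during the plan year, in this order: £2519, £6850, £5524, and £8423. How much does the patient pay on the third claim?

Bill 1, £2519: £1780 to deductible, leaving £739; patient's 20% is £147.80. Cost to patient: £1927.80. OOP to date £1927.80.
Bill 2, £6850: deductible already satisfied, so patient's share is 20% × £6850 = £1370. Patient pays £1370; OOP now £3297.80.
Bill 3, £5524: 20% coinsurance on £5524 = £1104.80. Patient owes £1104.80 (running OOP £4402.60).

£1104.80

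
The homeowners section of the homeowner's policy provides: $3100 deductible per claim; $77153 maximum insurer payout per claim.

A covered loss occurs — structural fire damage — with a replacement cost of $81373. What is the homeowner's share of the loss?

Subtract the deductible: $81373 − $3100 = $78273.
Since $78273 > $77153, the payout is capped at $77153.
Out of pocket: $81373 − $77153 = $4220.

$4220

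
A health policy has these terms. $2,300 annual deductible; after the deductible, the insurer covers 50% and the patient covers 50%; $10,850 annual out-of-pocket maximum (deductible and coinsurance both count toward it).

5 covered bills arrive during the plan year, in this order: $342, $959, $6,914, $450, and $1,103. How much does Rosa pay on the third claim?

#1 ($342): fully absorbed by the deductible. Patient owes $342 (running OOP $342).
#2 ($959): fully absorbed by the deductible. Patient owes $959 (running OOP $1,301).
#3 ($6,914): deductible takes $999, $5,915 remains; patient's 50% is $2,957.50. Patient owes $3,956.50 (running OOP $5,257.50).

$3,956.50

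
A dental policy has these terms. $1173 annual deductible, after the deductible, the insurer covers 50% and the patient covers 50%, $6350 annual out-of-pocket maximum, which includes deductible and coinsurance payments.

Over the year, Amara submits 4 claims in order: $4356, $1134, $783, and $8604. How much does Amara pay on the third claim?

Claim 1 — $4356: deductible takes $1173, $3183 remains; coinsurance $3183 × 50% = $1591.50. Patient owes $2764.50 (running OOP $2764.50).
Claim 2 — $1134: 50% coinsurance on $1134 = $567. Patient pays $567; OOP now $3331.50.
Claim 3 — $783: deductible already satisfied, so patient's share is 50% × $783 = $391.50. Patient pays $391.50; OOP now $3723.

$391.50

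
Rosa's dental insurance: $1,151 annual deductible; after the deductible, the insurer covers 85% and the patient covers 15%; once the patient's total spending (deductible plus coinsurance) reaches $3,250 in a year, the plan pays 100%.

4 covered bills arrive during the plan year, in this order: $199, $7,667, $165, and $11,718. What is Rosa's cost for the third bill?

$24.75

#1 ($199): all of it applies to the deductible. Patient pays $199; OOP now $199.
#2 ($7,667): $952 finishes the deductible; $6,715 goes to coinsurance; 15% of $6,715 = $1,007.25. Patient owes $1,959.25 (running OOP $2,158.25).
#3 ($165): deductible met; 15% of $165 = $24.75. Patient pays $24.75; OOP now $2,183.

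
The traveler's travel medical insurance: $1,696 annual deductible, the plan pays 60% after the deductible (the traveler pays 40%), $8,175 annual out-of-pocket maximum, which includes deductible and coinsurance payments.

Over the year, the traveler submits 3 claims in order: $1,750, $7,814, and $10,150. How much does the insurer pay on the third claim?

Claim 1 ($1,750): deductible takes $1,696, $54 remains; traveler's 40% is $21.60. Traveler pays $1,717.60; OOP now $1,717.60. Insurer: $1,750 − $1,717.60 = $32.40.
Claim 2 ($7,814): 40% coinsurance on $7,814 = $3,125.60. Traveler owes $3,125.60 (running OOP $4,843.20). Insurer: $7,814 − $3,125.60 = $4,688.40.
Claim 3 ($10,150): 40% coinsurance on $10,150 = $4,060. That would push OOP to $8,903.20, over the $8,175 cap, so traveler pays $8,175 − $4,843.20 = $3,331.80. Plan pays $10,150 − $3,331.80 = $6,818.20.

$6,818.20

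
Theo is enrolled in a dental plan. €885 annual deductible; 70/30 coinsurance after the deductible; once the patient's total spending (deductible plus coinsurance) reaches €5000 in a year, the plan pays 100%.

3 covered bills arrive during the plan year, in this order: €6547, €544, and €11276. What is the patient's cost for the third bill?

Bill 1, €6547: €885 to deductible, leaving €5662; coinsurance €5662 × 30% = €1698.60. Patient owes €2583.60 (running OOP €2583.60).
Bill 2, €544: deductible already satisfied, so patient's share is 30% × €544 = €163.20. Patient owes €163.20 (running OOP €2746.80).
Bill 3, €11276: deductible already satisfied, so patient's share is 30% × €11276 = €3382.80. Adding that to €2746.80 gives €6129.60, past the €5000 cap; patient pays only €5000 − €2746.80 = €2253.20.

€2253.20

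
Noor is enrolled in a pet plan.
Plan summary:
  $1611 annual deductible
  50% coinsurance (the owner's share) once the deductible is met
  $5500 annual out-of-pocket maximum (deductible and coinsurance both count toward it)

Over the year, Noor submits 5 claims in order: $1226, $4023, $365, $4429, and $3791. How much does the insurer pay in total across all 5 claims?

$8334

#1 ($1226): fully absorbed by the deductible. Owner owes $1226 (running OOP $1226). Insurer: $1226 − $1226 = $0.
#2 ($4023): deductible takes $385, $3638 remains; 50% of $3638 = $1819. Owner pays $2204; OOP now $3430. Plan pays $4023 − $2204 = $1819.
#3 ($365): deductible already satisfied, so owner's share is 50% × $365 = $182.50. Owner owes $182.50 (running OOP $3612.50). Insurer: $365 − $182.50 = $182.50.
#4 ($4429): deductible met; 50% of $4429 = $2214.50. That would push OOP to $5827, over the $5500 cap, so owner pays $5500 − $3612.50 = $1887.50. Insurer: $4429 − $1887.50 = $2541.50.
#5 ($3791): 50% coinsurance on $3791 = $1895.50. Adding that to $5500 gives $7395.50, past the $5500 cap; owner pays only $5500 − $5500 = $0. Insurer: $3791 − $0 = $3791.
Insurer total = bills − owner's total = $13834 − $5500 = $8334.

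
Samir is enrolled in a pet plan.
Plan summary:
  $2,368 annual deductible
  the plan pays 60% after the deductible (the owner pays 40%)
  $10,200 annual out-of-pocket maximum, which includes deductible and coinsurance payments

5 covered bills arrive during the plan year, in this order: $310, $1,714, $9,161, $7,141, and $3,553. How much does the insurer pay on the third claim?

Claim 1 — $310: entire amount goes to the deductible. Owner owes $310 (running OOP $310). Plan pays $310 − $310 = $0.
Claim 2 — $1,714: fully absorbed by the deductible. Cost to owner: $1,714. OOP to date $2,024. Insurer: $1,714 − $1,714 = $0.
Claim 3 — $9,161: deductible takes $344, $8,817 remains; coinsurance $8,817 × 40% = $3,526.80. Owner pays $3,870.80; OOP now $5,894.80. Insurer: $9,161 − $3,870.80 = $5,290.20.

$5,290.20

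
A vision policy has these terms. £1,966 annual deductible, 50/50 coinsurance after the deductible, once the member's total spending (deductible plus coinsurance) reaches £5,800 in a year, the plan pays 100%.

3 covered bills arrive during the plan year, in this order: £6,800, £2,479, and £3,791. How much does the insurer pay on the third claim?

Claim 1 (£6,800): £1,966 to deductible, leaving £4,834; coinsurance £4,834 × 50% = £2,417. Member owes £4,383 (running OOP £4,383). Plan pays £6,800 − £4,383 = £2,417.
Claim 2 (£2,479): deductible met; 50% of £2,479 = £1,239.50. Member pays £1,239.50; OOP now £5,622.50. Plan pays £2,479 − £1,239.50 = £1,239.50.
Claim 3 (£3,791): deductible met; 50% of £3,791 = £1,895.50. That would push OOP to £7,518, over the £5,800 cap, so member pays £5,800 − £5,622.50 = £177.50. Plan pays £3,791 − £177.50 = £3,613.50.

£3,613.50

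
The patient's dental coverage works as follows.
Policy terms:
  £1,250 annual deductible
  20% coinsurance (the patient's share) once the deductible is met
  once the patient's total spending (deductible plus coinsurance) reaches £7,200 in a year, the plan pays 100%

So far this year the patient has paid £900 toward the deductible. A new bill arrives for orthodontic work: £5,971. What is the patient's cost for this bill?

Deductible still to meet: £1,250 − £900 = £350.
That leaves £5,971 − £350 = £5,621 for coinsurance.
Patient's 20% share of £5,621 is £1,124.20.
Patient responsibility before any cap: £350 + £1,124.20 = £1,474.20.
Total out-of-pocket so far would be £900 + £1,474.20 = £2,374.20, below the £7,200 cap — no reduction.

£1,474.20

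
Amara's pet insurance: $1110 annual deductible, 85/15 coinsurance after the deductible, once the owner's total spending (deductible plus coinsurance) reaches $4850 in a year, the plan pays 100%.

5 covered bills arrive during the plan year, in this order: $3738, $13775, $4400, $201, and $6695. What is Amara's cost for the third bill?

#1 ($3738): $1110 finishes the deductible; $2628 goes to coinsurance; 15% of $2628 = $394.20. Owner owes $1504.20 (running OOP $1504.20).
#2 ($13775): 15% coinsurance on $13775 = $2066.25. Cost to owner: $2066.25. OOP to date $3570.45.
#3 ($4400): deductible already satisfied, so owner's share is 15% × $4400 = $660. Cost to owner: $660. OOP to date $4230.45.

$660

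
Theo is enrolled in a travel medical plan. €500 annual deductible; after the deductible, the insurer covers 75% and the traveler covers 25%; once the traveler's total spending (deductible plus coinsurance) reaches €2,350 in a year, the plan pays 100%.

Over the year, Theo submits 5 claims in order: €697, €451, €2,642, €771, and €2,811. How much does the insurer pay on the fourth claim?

#1 (€697): €500 to deductible, leaving €197; coinsurance €197 × 25% = €49.25. Traveler owes €549.25 (running OOP €549.25). Plan pays €697 − €549.25 = €147.75.
#2 (€451): deductible met; 25% of €451 = €112.75. Traveler owes €112.75 (running OOP €662). Plan pays €451 − €112.75 = €338.25.
#3 (€2,642): deductible met; 25% of €2,642 = €660.50. Traveler owes €660.50 (running OOP €1,322.50). Insurer: €2,642 − €660.50 = €1,981.50.
#4 (€771): deductible already satisfied, so traveler's share is 25% × €771 = €192.75. Traveler owes €192.75 (running OOP €1,515.25). Plan pays €771 − €192.75 = €578.25.

€578.25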